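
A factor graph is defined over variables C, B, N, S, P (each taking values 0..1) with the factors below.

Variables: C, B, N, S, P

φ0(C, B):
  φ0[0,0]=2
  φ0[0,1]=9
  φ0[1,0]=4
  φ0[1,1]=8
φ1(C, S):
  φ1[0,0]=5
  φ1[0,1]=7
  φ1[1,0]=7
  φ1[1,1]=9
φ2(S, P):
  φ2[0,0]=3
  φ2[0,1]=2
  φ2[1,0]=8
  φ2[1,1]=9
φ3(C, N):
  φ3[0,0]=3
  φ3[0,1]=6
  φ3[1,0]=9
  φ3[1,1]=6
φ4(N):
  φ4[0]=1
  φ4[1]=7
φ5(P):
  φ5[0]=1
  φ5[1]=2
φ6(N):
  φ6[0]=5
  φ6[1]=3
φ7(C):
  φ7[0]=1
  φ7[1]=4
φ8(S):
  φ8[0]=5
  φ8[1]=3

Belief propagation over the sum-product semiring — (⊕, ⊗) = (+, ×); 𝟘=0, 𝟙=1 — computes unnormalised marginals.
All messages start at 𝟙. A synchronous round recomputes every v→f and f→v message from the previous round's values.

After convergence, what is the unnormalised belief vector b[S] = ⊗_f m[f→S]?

init: all messages = 𝟙 over 2 values
r1 m[φ0→C] = [11, 12]
r1 m[φ0→B] = [6, 17]
r1 m[φ1→C] = [12, 16]
r1 m[φ1→S] = [12, 16]
r1 m[φ2→S] = [5, 17]
r1 m[φ2→P] = [11, 11]
r1 m[φ3→C] = [9, 15]
r1 m[φ3→N] = [12, 12]
r1 m[φ4→N] = [1, 7]
r1 m[φ5→P] = [1, 2]
r1 m[φ6→N] = [5, 3]
r1 m[φ7→C] = [1, 4]
r1 m[φ8→S] = [5, 3]
r1 m[C→φ0] = [1, 1]
r1 m[C→φ1] = [1, 1]
r1 m[C→φ3] = [1, 1]
r1 m[C→φ7] = [1, 1]
r1 m[B→φ0] = [1, 1]
r1 m[N→φ3] = [1, 1]
r1 m[N→φ4] = [1, 1]
r1 m[N→φ6] = [1, 1]
r1 m[S→φ1] = [1, 1]
r1 m[S→φ2] = [1, 1]
r1 m[S→φ8] = [1, 1]
r1 m[P→φ2] = [1, 1]
r1 m[P→φ5] = [1, 1]
r2 m[φ0→C] = [11, 12]
r2 m[φ0→B] = [6, 17]
r2 m[φ1→C] = [12, 16]
r2 m[φ1→S] = [12, 16]
r2 m[φ2→S] = [5, 17]
r2 m[φ2→P] = [11, 11]
r2 m[φ3→C] = [9, 15]
r2 m[φ3→N] = [12, 12]
r2 m[φ4→N] = [1, 7]
r2 m[φ5→P] = [1, 2]
r2 m[φ6→N] = [5, 3]
r2 m[φ7→C] = [1, 4]
r2 m[φ8→S] = [5, 3]
r2 m[C→φ0] = [108, 960]
r2 m[C→φ1] = [99, 720]
r2 m[C→φ3] = [132, 768]
r2 m[C→φ7] = [1188, 2880]
r2 m[B→φ0] = [1, 1]
r2 m[N→φ3] = [5, 21]
r2 m[N→φ4] = [60, 36]
r2 m[N→φ6] = [12, 84]
r2 m[S→φ1] = [25, 51]
r2 m[S→φ2] = [60, 48]
r2 m[S→φ8] = [60, 272]
r2 m[P→φ2] = [1, 2]
r2 m[P→φ5] = [11, 11]
r3 m[φ0→C] = [11, 12]
r3 m[φ0→B] = [4056, 8652]
r3 m[φ1→C] = [482, 634]
r3 m[φ1→S] = [5535, 7173]
r3 m[φ2→S] = [7, 26]
r3 m[φ2→P] = [564, 552]
r3 m[φ3→C] = [141, 171]
r3 m[φ3→N] = [7308, 5400]
r3 m[φ4→N] = [1, 7]
r3 m[φ5→P] = [1, 2]
r3 m[φ6→N] = [5, 3]
r3 m[φ7→C] = [1, 4]
r3 m[φ8→S] = [5, 3]
r3 m[C→φ0] = [108, 960]
r3 m[C→φ1] = [99, 720]
r3 m[C→φ3] = [132, 768]
r3 m[C→φ7] = [1188, 2880]
r3 m[B→φ0] = [1, 1]
r3 m[N→φ3] = [5, 21]
r3 m[N→φ4] = [60, 36]
r3 m[N→φ6] = [12, 84]
r3 m[S→φ1] = [25, 51]
r3 m[S→φ2] = [60, 48]
r3 m[S→φ8] = [60, 272]
r3 m[P→φ2] = [1, 2]
r3 m[P→φ5] = [11, 11]
r4 m[φ0→C] = [11, 12]
r4 m[φ0→B] = [4056, 8652]
r4 m[φ1→C] = [482, 634]
r4 m[φ1→S] = [5535, 7173]
r4 m[φ2→S] = [7, 26]
r4 m[φ2→P] = [564, 552]
r4 m[φ3→C] = [141, 171]
r4 m[φ3→N] = [7308, 5400]
r4 m[φ4→N] = [1, 7]
r4 m[φ5→P] = [1, 2]
r4 m[φ6→N] = [5, 3]
r4 m[φ7→C] = [1, 4]
r4 m[φ8→S] = [5, 3]
r4 m[C→φ0] = [67962, 433656]
r4 m[C→φ1] = [1551, 8208]
r4 m[C→φ3] = [5302, 30432]
r4 m[C→φ7] = [747582, 1300968]
r4 m[B→φ0] = [1, 1]
r4 m[N→φ3] = [5, 21]
r4 m[N→φ4] = [36540, 16200]
r4 m[N→φ6] = [7308, 37800]
r4 m[S→φ1] = [35, 78]
r4 m[S→φ2] = [27675, 21519]
r4 m[S→φ8] = [38745, 186498]
r4 m[P→φ2] = [1, 2]
r4 m[P→φ5] = [564, 552]
r5 m[φ0→C] = [11, 12]
r5 m[φ0→B] = [1870548, 4080906]
r5 m[φ1→C] = [721, 947]
r5 m[φ1→S] = [65211, 84729]
r5 m[φ2→S] = [7, 26]
r5 m[φ2→P] = [255177, 249021]
r5 m[φ3→C] = [141, 171]
r5 m[φ3→N] = [289794, 214404]
r5 m[φ4→N] = [1, 7]
r5 m[φ5→P] = [1, 2]
r5 m[φ6→N] = [5, 3]
r5 m[φ7→C] = [1, 4]
r5 m[φ8→S] = [5, 3]
r5 m[C→φ0] = [67962, 433656]
r5 m[C→φ1] = [1551, 8208]
r5 m[C→φ3] = [5302, 30432]
r5 m[C→φ7] = [747582, 1300968]
r5 m[B→φ0] = [1, 1]
r5 m[N→φ3] = [5, 21]
r5 m[N→φ4] = [36540, 16200]
r5 m[N→φ6] = [7308, 37800]
r5 m[S→φ1] = [35, 78]
r5 m[S→φ2] = [27675, 21519]
r5 m[S→φ8] = [38745, 186498]
r5 m[P→φ2] = [1, 2]
r5 m[P→φ5] = [564, 552]
r6 m[φ0→C] = [11, 12]
r6 m[φ0→B] = [1870548, 4080906]
r6 m[φ1→C] = [721, 947]
r6 m[φ1→S] = [65211, 84729]
r6 m[φ2→S] = [7, 26]
r6 m[φ2→P] = [255177, 249021]
r6 m[φ3→C] = [141, 171]
r6 m[φ3→N] = [289794, 214404]
r6 m[φ4→N] = [1, 7]
r6 m[φ5→P] = [1, 2]
r6 m[φ6→N] = [5, 3]
r6 m[φ7→C] = [1, 4]
r6 m[φ8→S] = [5, 3]
r6 m[C→φ0] = [101661, 647748]
r6 m[C→φ1] = [1551, 8208]
r6 m[C→φ3] = [7931, 45456]
r6 m[C→φ7] = [1118271, 1943244]
r6 m[B→φ0] = [1, 1]
r6 m[N→φ3] = [5, 21]
r6 m[N→φ4] = [1448970, 643212]
r6 m[N→φ6] = [289794, 1500828]
r6 m[S→φ1] = [35, 78]
r6 m[S→φ2] = [326055, 254187]
r6 m[S→φ8] = [456477, 2202954]
r6 m[P→φ2] = [1, 2]
r6 m[P→φ5] = [255177, 249021]
r7 m[φ0→C] = [11, 12]
r7 m[φ0→B] = [2794314, 6096933]
r7 m[φ1→C] = [721, 947]
r7 m[φ1→S] = [65211, 84729]
r7 m[φ2→S] = [7, 26]
r7 m[φ2→P] = [3011661, 2939793]
r7 m[φ3→C] = [141, 171]
r7 m[φ3→N] = [432897, 320322]
r7 m[φ4→N] = [1, 7]
r7 m[φ5→P] = [1, 2]
r7 m[φ6→N] = [5, 3]
r7 m[φ7→C] = [1, 4]
r7 m[φ8→S] = [5, 3]
r7 m[C→φ0] = [101661, 647748]
r7 m[C→φ1] = [1551, 8208]
r7 m[C→φ3] = [7931, 45456]
r7 m[C→φ7] = [1118271, 1943244]
r7 m[B→φ0] = [1, 1]
r7 m[N→φ3] = [5, 21]
r7 m[N→φ4] = [1448970, 643212]
r7 m[N→φ6] = [289794, 1500828]
r7 m[S→φ1] = [35, 78]
r7 m[S→φ2] = [326055, 254187]
r7 m[S→φ8] = [456477, 2202954]
r7 m[P→φ2] = [1, 2]
r7 m[P→φ5] = [255177, 249021]
r8 m[φ0→C] = [11, 12]
r8 m[φ0→B] = [2794314, 6096933]
r8 m[φ1→C] = [721, 947]
r8 m[φ1→S] = [65211, 84729]
r8 m[φ2→S] = [7, 26]
r8 m[φ2→P] = [3011661, 2939793]
r8 m[φ3→C] = [141, 171]
r8 m[φ3→N] = [432897, 320322]
r8 m[φ4→N] = [1, 7]
r8 m[φ5→P] = [1, 2]
r8 m[φ6→N] = [5, 3]
r8 m[φ7→C] = [1, 4]
r8 m[φ8→S] = [5, 3]
r8 m[C→φ0] = [101661, 647748]
r8 m[C→φ1] = [1551, 8208]
r8 m[C→φ3] = [7931, 45456]
r8 m[C→φ7] = [1118271, 1943244]
r8 m[B→φ0] = [1, 1]
r8 m[N→φ3] = [5, 21]
r8 m[N→φ4] = [2164485, 960966]
r8 m[N→φ6] = [432897, 2242254]
r8 m[S→φ1] = [35, 78]
r8 m[S→φ2] = [326055, 254187]
r8 m[S→φ8] = [456477, 2202954]
r8 m[P→φ2] = [1, 2]
r8 m[P→φ5] = [3011661, 2939793]
r9 m[φ0→C] = [11, 12]
r9 m[φ0→B] = [2794314, 6096933]
r9 m[φ1→C] = [721, 947]
r9 m[φ1→S] = [65211, 84729]
r9 m[φ2→S] = [7, 26]
r9 m[φ2→P] = [3011661, 2939793]
r9 m[φ3→C] = [141, 171]
r9 m[φ3→N] = [432897, 320322]
r9 m[φ4→N] = [1, 7]
r9 m[φ5→P] = [1, 2]
r9 m[φ6→N] = [5, 3]
r9 m[φ7→C] = [1, 4]
r9 m[φ8→S] = [5, 3]
r9 m[C→φ0] = [101661, 647748]
r9 m[C→φ1] = [1551, 8208]
r9 m[C→φ3] = [7931, 45456]
r9 m[C→φ7] = [1118271, 1943244]
r9 m[B→φ0] = [1, 1]
r9 m[N→φ3] = [5, 21]
r9 m[N→φ4] = [2164485, 960966]
r9 m[N→φ6] = [432897, 2242254]
r9 m[S→φ1] = [35, 78]
r9 m[S→φ2] = [326055, 254187]
r9 m[S→φ8] = [456477, 2202954]
r9 m[P→φ2] = [1, 2]
r9 m[P→φ5] = [3011661, 2939793]
fixed point reached at round 9
b[S] = ⊗ incoming = [2282385, 6608862]

b[S] = [2282385, 6608862]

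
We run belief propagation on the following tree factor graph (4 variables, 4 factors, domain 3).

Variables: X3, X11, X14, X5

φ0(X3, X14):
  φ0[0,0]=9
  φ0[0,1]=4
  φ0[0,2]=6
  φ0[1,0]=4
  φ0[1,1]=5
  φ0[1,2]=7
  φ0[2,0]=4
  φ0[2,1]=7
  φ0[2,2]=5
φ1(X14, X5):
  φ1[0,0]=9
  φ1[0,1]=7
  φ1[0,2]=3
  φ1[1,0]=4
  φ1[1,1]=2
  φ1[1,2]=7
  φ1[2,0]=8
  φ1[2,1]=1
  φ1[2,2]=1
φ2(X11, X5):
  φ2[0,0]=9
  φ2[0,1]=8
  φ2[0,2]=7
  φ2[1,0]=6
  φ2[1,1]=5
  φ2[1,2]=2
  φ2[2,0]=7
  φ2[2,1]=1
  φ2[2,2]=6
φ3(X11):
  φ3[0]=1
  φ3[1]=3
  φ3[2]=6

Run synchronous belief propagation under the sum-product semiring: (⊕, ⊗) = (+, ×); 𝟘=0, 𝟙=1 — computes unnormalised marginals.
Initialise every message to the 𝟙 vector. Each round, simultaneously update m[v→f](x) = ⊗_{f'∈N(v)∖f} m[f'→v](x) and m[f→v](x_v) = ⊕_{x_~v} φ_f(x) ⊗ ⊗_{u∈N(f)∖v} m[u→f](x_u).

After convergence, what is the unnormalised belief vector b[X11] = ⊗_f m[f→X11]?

init: all messages = 𝟙 over 3 values
r1 m[φ0→X3] = [19, 16, 16]
r1 m[φ0→X14] = [17, 16, 18]
r1 m[φ1→X14] = [19, 13, 10]
r1 m[φ1→X5] = [21, 10, 11]
r1 m[φ2→X11] = [24, 13, 14]
r1 m[φ2→X5] = [22, 14, 15]
r1 m[φ3→X11] = [1, 3, 6]
r1 m[X3→φ0] = [1, 1, 1]
r1 m[X11→φ2] = [1, 1, 1]
r1 m[X11→φ3] = [1, 1, 1]
r1 m[X14→φ0] = [1, 1, 1]
r1 m[X14→φ1] = [1, 1, 1]
r1 m[X5→φ1] = [1, 1, 1]
r1 m[X5→φ2] = [1, 1, 1]
r2 m[φ0→X3] = [19, 16, 16]
r2 m[φ0→X14] = [17, 16, 18]
r2 m[φ1→X14] = [19, 13, 10]
r2 m[φ1→X5] = [21, 10, 11]
r2 m[φ2→X11] = [24, 13, 14]
r2 m[φ2→X5] = [22, 14, 15]
r2 m[φ3→X11] = [1, 3, 6]
r2 m[X3→φ0] = [1, 1, 1]
r2 m[X11→φ2] = [1, 3, 6]
r2 m[X11→φ3] = [24, 13, 14]
r2 m[X14→φ0] = [19, 13, 10]
r2 m[X14→φ1] = [17, 16, 18]
r2 m[X5→φ1] = [22, 14, 15]
r2 m[X5→φ2] = [21, 10, 11]
r3 m[φ0→X3] = [283, 211, 217]
r3 m[φ0→X14] = [17, 16, 18]
r3 m[φ1→X14] = [341, 221, 205]
r3 m[φ1→X5] = [361, 169, 181]
r3 m[φ2→X11] = [346, 198, 223]
r3 m[φ2→X5] = [69, 29, 49]
r3 m[φ3→X11] = [1, 3, 6]
r3 m[X3→φ0] = [1, 1, 1]
r3 m[X11→φ2] = [1, 3, 6]
r3 m[X11→φ3] = [24, 13, 14]
r3 m[X14→φ0] = [19, 13, 10]
r3 m[X14→φ1] = [17, 16, 18]
r3 m[X5→φ1] = [22, 14, 15]
r3 m[X5→φ2] = [21, 10, 11]
r4 m[φ0→X3] = [283, 211, 217]
r4 m[φ0→X14] = [17, 16, 18]
r4 m[φ1→X14] = [341, 221, 205]
r4 m[φ1→X5] = [361, 169, 181]
r4 m[φ2→X11] = [346, 198, 223]
r4 m[φ2→X5] = [69, 29, 49]
r4 m[φ3→X11] = [1, 3, 6]
r4 m[X3→φ0] = [1, 1, 1]
r4 m[X11→φ2] = [1, 3, 6]
r4 m[X11→φ3] = [346, 198, 223]
r4 m[X14→φ0] = [341, 221, 205]
r4 m[X14→φ1] = [17, 16, 18]
r4 m[X5→φ1] = [69, 29, 49]
r4 m[X5→φ2] = [361, 169, 181]
r5 m[φ0→X3] = [5183, 3904, 3936]
r5 m[φ0→X14] = [17, 16, 18]
r5 m[φ1→X14] = [971, 677, 630]
r5 m[φ1→X5] = [361, 169, 181]
r5 m[φ2→X11] = [5868, 3373, 3782]
r5 m[φ2→X5] = [69, 29, 49]
r5 m[φ3→X11] = [1, 3, 6]
r5 m[X3→φ0] = [1, 1, 1]
r5 m[X11→φ2] = [1, 3, 6]
r5 m[X11→φ3] = [346, 198, 223]
r5 m[X14→φ0] = [341, 221, 205]
r5 m[X14→φ1] = [17, 16, 18]
r5 m[X5→φ1] = [69, 29, 49]
r5 m[X5→φ2] = [361, 169, 181]
r6 m[φ0→X3] = [5183, 3904, 3936]
r6 m[φ0→X14] = [17, 16, 18]
r6 m[φ1→X14] = [971, 677, 630]
r6 m[φ1→X5] = [361, 169, 181]
r6 m[φ2→X11] = [5868, 3373, 3782]
r6 m[φ2→X5] = [69, 29, 49]
r6 m[φ3→X11] = [1, 3, 6]
r6 m[X3→φ0] = [1, 1, 1]
r6 m[X11→φ2] = [1, 3, 6]
r6 m[X11→φ3] = [5868, 3373, 3782]
r6 m[X14→φ0] = [971, 677, 630]
r6 m[X14→φ1] = [17, 16, 18]
r6 m[X5→φ1] = [69, 29, 49]
r6 m[X5→φ2] = [361, 169, 181]
r7 m[φ0→X3] = [15227, 11679, 11773]
r7 m[φ0→X14] = [17, 16, 18]
r7 m[φ1→X14] = [971, 677, 630]
r7 m[φ1→X5] = [361, 169, 181]
r7 m[φ2→X11] = [5868, 3373, 3782]
r7 m[φ2→X5] = [69, 29, 49]
r7 m[φ3→X11] = [1, 3, 6]
r7 m[X3→φ0] = [1, 1, 1]
r7 m[X11→φ2] = [1, 3, 6]
r7 m[X11→φ3] = [5868, 3373, 3782]
r7 m[X14→φ0] = [971, 677, 630]
r7 m[X14→φ1] = [17, 16, 18]
r7 m[X5→φ1] = [69, 29, 49]
r7 m[X5→φ2] = [361, 169, 181]
r8 m[φ0→X3] = [15227, 11679, 11773]
r8 m[φ0→X14] = [17, 16, 18]
r8 m[φ1→X14] = [971, 677, 630]
r8 m[φ1→X5] = [361, 169, 181]
r8 m[φ2→X11] = [5868, 3373, 3782]
r8 m[φ2→X5] = [69, 29, 49]
r8 m[φ3→X11] = [1, 3, 6]
r8 m[X3→φ0] = [1, 1, 1]
r8 m[X11→φ2] = [1, 3, 6]
r8 m[X11→φ3] = [5868, 3373, 3782]
r8 m[X14→φ0] = [971, 677, 630]
r8 m[X14→φ1] = [17, 16, 18]
r8 m[X5→φ1] = [69, 29, 49]
r8 m[X5→φ2] = [361, 169, 181]
fixed point reached at round 8
b[X11] = ⊗ incoming = [5868, 10119, 22692]

b[X11] = [5868, 10119, 22692]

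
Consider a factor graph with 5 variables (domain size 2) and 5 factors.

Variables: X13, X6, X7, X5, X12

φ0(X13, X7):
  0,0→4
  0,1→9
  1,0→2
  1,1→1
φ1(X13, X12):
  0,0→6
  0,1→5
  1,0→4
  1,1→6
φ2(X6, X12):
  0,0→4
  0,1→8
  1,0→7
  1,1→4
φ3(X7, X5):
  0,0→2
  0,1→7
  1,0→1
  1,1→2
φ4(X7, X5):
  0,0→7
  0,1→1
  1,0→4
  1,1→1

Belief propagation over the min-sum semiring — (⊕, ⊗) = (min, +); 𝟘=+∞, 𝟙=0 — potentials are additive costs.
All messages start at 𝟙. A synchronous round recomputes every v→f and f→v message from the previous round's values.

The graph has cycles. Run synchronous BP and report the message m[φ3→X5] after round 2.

init: all messages = 𝟙 over 2 values
r1 m[φ0→X13] = [4, 1]
r1 m[φ0→X7] = [2, 1]
r1 m[φ1→X13] = [5, 4]
r1 m[φ1→X12] = [4, 5]
r1 m[φ2→X6] = [4, 4]
r1 m[φ2→X12] = [4, 4]
r1 m[φ3→X7] = [2, 1]
r1 m[φ3→X5] = [1, 2]
r1 m[φ4→X7] = [1, 1]
r1 m[φ4→X5] = [4, 1]
r1 m[X13→φ0] = [0, 0]
r1 m[X13→φ1] = [0, 0]
r1 m[X6→φ2] = [0, 0]
r1 m[X7→φ0] = [0, 0]
r1 m[X7→φ3] = [0, 0]
r1 m[X7→φ4] = [0, 0]
r1 m[X5→φ3] = [0, 0]
r1 m[X5→φ4] = [0, 0]
r1 m[X12→φ1] = [0, 0]
r1 m[X12→φ2] = [0, 0]
r2 m[φ0→X13] = [4, 1]
r2 m[φ0→X7] = [2, 1]
r2 m[φ1→X13] = [5, 4]
r2 m[φ1→X12] = [4, 5]
r2 m[φ2→X6] = [4, 4]
r2 m[φ2→X12] = [4, 4]
r2 m[φ3→X7] = [2, 1]
r2 m[φ3→X5] = [1, 2]
r2 m[φ4→X7] = [1, 1]
r2 m[φ4→X5] = [4, 1]
r2 m[X13→φ0] = [5, 4]
r2 m[X13→φ1] = [4, 1]
r2 m[X6→φ2] = [0, 0]
r2 m[X7→φ0] = [3, 2]
r2 m[X7→φ3] = [3, 2]
r2 m[X7→φ4] = [4, 2]
r2 m[X5→φ3] = [4, 1]
r2 m[X5→φ4] = [1, 2]
r2 m[X12→φ1] = [4, 4]
r2 m[X12→φ2] = [4, 5]

message @ round 2 = [1, 2]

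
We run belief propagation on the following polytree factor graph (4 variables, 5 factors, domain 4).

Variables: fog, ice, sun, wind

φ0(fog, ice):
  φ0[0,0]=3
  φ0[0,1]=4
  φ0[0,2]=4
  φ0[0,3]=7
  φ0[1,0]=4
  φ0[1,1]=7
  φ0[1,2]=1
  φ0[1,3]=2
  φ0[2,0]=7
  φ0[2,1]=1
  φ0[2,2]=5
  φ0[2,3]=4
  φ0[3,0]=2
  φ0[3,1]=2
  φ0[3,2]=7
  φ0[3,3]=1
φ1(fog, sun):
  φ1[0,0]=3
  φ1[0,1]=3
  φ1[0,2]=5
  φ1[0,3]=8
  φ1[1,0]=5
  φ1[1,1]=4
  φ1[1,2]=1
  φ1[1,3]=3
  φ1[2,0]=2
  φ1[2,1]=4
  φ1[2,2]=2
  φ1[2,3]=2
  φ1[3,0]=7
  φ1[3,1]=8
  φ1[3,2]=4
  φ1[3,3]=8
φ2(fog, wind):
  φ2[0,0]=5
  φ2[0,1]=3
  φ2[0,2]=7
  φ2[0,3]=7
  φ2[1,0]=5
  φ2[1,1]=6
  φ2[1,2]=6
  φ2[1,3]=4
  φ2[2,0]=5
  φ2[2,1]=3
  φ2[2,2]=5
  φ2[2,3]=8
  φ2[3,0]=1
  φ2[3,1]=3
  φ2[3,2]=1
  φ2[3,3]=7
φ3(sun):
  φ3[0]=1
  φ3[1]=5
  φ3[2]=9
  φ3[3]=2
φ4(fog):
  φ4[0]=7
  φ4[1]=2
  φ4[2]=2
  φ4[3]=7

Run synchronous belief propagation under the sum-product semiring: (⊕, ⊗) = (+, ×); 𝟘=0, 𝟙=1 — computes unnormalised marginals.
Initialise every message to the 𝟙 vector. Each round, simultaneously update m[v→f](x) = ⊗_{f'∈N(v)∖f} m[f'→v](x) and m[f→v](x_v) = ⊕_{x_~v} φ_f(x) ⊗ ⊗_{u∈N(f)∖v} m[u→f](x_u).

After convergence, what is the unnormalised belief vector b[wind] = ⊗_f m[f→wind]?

b[wind] = [71166, 66018, 92194, 144338]

init: all messages = 𝟙 over 4 values
r1 m[φ0→fog] = [18, 14, 17, 12]
r1 m[φ0→ice] = [16, 14, 17, 14]
r1 m[φ1→fog] = [19, 13, 10, 27]
r1 m[φ1→sun] = [17, 19, 12, 21]
r1 m[φ2→fog] = [22, 21, 21, 12]
r1 m[φ2→wind] = [16, 15, 19, 26]
r1 m[φ3→sun] = [1, 5, 9, 2]
r1 m[φ4→fog] = [7, 2, 2, 7]
r1 m[fog→φ0] = [1, 1, 1, 1]
r1 m[fog→φ1] = [1, 1, 1, 1]
r1 m[fog→φ2] = [1, 1, 1, 1]
r1 m[fog→φ4] = [1, 1, 1, 1]
r1 m[ice→φ0] = [1, 1, 1, 1]
r1 m[sun→φ1] = [1, 1, 1, 1]
r1 m[sun→φ3] = [1, 1, 1, 1]
r1 m[wind→φ2] = [1, 1, 1, 1]
r2 m[φ0→fog] = [18, 14, 17, 12]
r2 m[φ0→ice] = [16, 14, 17, 14]
r2 m[φ1→fog] = [19, 13, 10, 27]
r2 m[φ1→sun] = [17, 19, 12, 21]
r2 m[φ2→fog] = [22, 21, 21, 12]
r2 m[φ2→wind] = [16, 15, 19, 26]
r2 m[φ3→sun] = [1, 5, 9, 2]
r2 m[φ4→fog] = [7, 2, 2, 7]
r2 m[fog→φ0] = [2926, 546, 420, 2268]
r2 m[fog→φ1] = [2772, 588, 714, 1008]
r2 m[fog→φ2] = [2394, 364, 340, 2268]
r2 m[fog→φ4] = [7524, 3822, 3570, 3888]
r2 m[ice→φ0] = [1, 1, 1, 1]
r2 m[sun→φ1] = [1, 5, 9, 2]
r2 m[sun→φ3] = [17, 19, 12, 21]
r2 m[wind→φ2] = [1, 1, 1, 1]
r3 m[φ0→fog] = [18, 14, 17, 12]
r3 m[φ0→ice] = [18438, 20482, 30226, 25522]
r3 m[φ1→fog] = [79, 40, 44, 99]
r3 m[φ1→sun] = [19740, 21588, 19908, 33432]
r3 m[φ2→fog] = [22, 21, 21, 12]
r3 m[φ2→wind] = [17758, 17190, 22910, 36810]
r3 m[φ3→sun] = [1, 5, 9, 2]
r3 m[φ4→fog] = [7, 2, 2, 7]
r3 m[fog→φ0] = [2926, 546, 420, 2268]
r3 m[fog→φ1] = [2772, 588, 714, 1008]
r3 m[fog→φ2] = [2394, 364, 340, 2268]
r3 m[fog→φ4] = [7524, 3822, 3570, 3888]
r3 m[ice→φ0] = [1, 1, 1, 1]
r3 m[sun→φ1] = [1, 5, 9, 2]
r3 m[sun→φ3] = [17, 19, 12, 21]
r3 m[wind→φ2] = [1, 1, 1, 1]
r4 m[φ0→fog] = [18, 14, 17, 12]
r4 m[φ0→ice] = [18438, 20482, 30226, 25522]
r4 m[φ1→fog] = [79, 40, 44, 99]
r4 m[φ1→sun] = [19740, 21588, 19908, 33432]
r4 m[φ2→fog] = [22, 21, 21, 12]
r4 m[φ2→wind] = [17758, 17190, 22910, 36810]
r4 m[φ3→sun] = [1, 5, 9, 2]
r4 m[φ4→fog] = [7, 2, 2, 7]
r4 m[fog→φ0] = [12166, 1680, 1848, 8316]
r4 m[fog→φ1] = [2772, 588, 714, 1008]
r4 m[fog→φ2] = [9954, 1120, 1496, 8316]
r4 m[fog→φ4] = [31284, 11760, 15708, 14256]
r4 m[ice→φ0] = [1, 1, 1, 1]
r4 m[sun→φ1] = [1, 5, 9, 2]
r4 m[sun→φ3] = [19740, 21588, 19908, 33432]
r4 m[wind→φ2] = [1, 1, 1, 1]
r5 m[φ0→fog] = [18, 14, 17, 12]
r5 m[φ0→ice] = [72786, 78904, 117796, 104230]
r5 m[φ1→fog] = [79, 40, 44, 99]
r5 m[φ1→sun] = [19740, 21588, 19908, 33432]
r5 m[φ2→fog] = [22, 21, 21, 12]
r5 m[φ2→wind] = [71166, 66018, 92194, 144338]
r5 m[φ3→sun] = [1, 5, 9, 2]
r5 m[φ4→fog] = [7, 2, 2, 7]
r5 m[fog→φ0] = [12166, 1680, 1848, 8316]
r5 m[fog→φ1] = [2772, 588, 714, 1008]
r5 m[fog→φ2] = [9954, 1120, 1496, 8316]
r5 m[fog→φ4] = [31284, 11760, 15708, 14256]
r5 m[ice→φ0] = [1, 1, 1, 1]
r5 m[sun→φ1] = [1, 5, 9, 2]
r5 m[sun→φ3] = [19740, 21588, 19908, 33432]
r5 m[wind→φ2] = [1, 1, 1, 1]
r6 m[φ0→fog] = [18, 14, 17, 12]
r6 m[φ0→ice] = [72786, 78904, 117796, 104230]
r6 m[φ1→fog] = [79, 40, 44, 99]
r6 m[φ1→sun] = [19740, 21588, 19908, 33432]
r6 m[φ2→fog] = [22, 21, 21, 12]
r6 m[φ2→wind] = [71166, 66018, 92194, 144338]
r6 m[φ3→sun] = [1, 5, 9, 2]
r6 m[φ4→fog] = [7, 2, 2, 7]
r6 m[fog→φ0] = [12166, 1680, 1848, 8316]
r6 m[fog→φ1] = [2772, 588, 714, 1008]
r6 m[fog→φ2] = [9954, 1120, 1496, 8316]
r6 m[fog→φ4] = [31284, 11760, 15708, 14256]
r6 m[ice→φ0] = [1, 1, 1, 1]
r6 m[sun→φ1] = [1, 5, 9, 2]
r6 m[sun→φ3] = [19740, 21588, 19908, 33432]
r6 m[wind→φ2] = [1, 1, 1, 1]
fixed point reached at round 6
b[wind] = ⊗ incoming = [71166, 66018, 92194, 144338]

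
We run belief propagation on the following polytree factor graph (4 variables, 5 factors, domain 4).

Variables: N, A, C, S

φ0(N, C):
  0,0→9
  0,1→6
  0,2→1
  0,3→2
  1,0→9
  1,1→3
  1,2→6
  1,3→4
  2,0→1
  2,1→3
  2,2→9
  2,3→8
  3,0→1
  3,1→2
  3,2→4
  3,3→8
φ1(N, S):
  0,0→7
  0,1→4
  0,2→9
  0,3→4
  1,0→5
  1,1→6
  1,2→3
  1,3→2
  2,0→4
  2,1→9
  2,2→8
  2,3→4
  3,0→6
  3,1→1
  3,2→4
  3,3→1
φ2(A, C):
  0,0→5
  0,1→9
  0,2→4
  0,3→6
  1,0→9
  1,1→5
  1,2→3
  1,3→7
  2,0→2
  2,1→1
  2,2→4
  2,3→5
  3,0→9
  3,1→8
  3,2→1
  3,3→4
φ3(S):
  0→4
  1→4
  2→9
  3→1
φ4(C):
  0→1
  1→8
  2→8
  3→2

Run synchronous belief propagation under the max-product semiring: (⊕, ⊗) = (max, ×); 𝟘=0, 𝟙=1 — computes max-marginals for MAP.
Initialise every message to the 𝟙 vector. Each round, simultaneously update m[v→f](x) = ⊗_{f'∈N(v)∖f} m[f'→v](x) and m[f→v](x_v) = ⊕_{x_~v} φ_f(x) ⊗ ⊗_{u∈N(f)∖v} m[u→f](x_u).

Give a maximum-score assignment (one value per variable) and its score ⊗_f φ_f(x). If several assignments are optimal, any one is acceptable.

init: all messages = 𝟙 over 4 values
r1 m[φ0→N] = [9, 9, 9, 8]
r1 m[φ0→C] = [9, 6, 9, 8]
r1 m[φ1→N] = [9, 6, 9, 6]
r1 m[φ1→S] = [7, 9, 9, 4]
r1 m[φ2→A] = [9, 9, 5, 9]
r1 m[φ2→C] = [9, 9, 4, 7]
r1 m[φ3→S] = [4, 4, 9, 1]
r1 m[φ4→C] = [1, 8, 8, 2]
r1 m[N→φ0] = [1, 1, 1, 1]
r1 m[N→φ1] = [1, 1, 1, 1]
r1 m[A→φ2] = [1, 1, 1, 1]
r1 m[C→φ0] = [1, 1, 1, 1]
r1 m[C→φ2] = [1, 1, 1, 1]
r1 m[C→φ4] = [1, 1, 1, 1]
r1 m[S→φ1] = [1, 1, 1, 1]
r1 m[S→φ3] = [1, 1, 1, 1]
r2 m[φ0→N] = [9, 9, 9, 8]
r2 m[φ0→C] = [9, 6, 9, 8]
r2 m[φ1→N] = [9, 6, 9, 6]
r2 m[φ1→S] = [7, 9, 9, 4]
r2 m[φ2→A] = [9, 9, 5, 9]
r2 m[φ2→C] = [9, 9, 4, 7]
r2 m[φ3→S] = [4, 4, 9, 1]
r2 m[φ4→C] = [1, 8, 8, 2]
r2 m[N→φ0] = [9, 6, 9, 6]
r2 m[N→φ1] = [9, 9, 9, 8]
r2 m[A→φ2] = [1, 1, 1, 1]
r2 m[C→φ0] = [9, 72, 32, 14]
r2 m[C→φ2] = [9, 48, 72, 16]
r2 m[C→φ4] = [81, 54, 36, 56]
r2 m[S→φ1] = [4, 4, 9, 1]
r2 m[S→φ3] = [7, 9, 9, 4]
r3 m[φ0→N] = [432, 216, 288, 144]
r3 m[φ0→C] = [81, 54, 81, 72]
r3 m[φ1→N] = [81, 27, 72, 36]
r3 m[φ1→S] = [63, 81, 81, 36]
r3 m[φ2→A] = [432, 240, 288, 384]
r3 m[φ2→C] = [9, 9, 4, 7]
r3 m[φ3→S] = [4, 4, 9, 1]
r3 m[φ4→C] = [1, 8, 8, 2]
r3 m[N→φ0] = [9, 6, 9, 6]
r3 m[N→φ1] = [9, 9, 9, 8]
r3 m[A→φ2] = [1, 1, 1, 1]
r3 m[C→φ0] = [9, 72, 32, 14]
r3 m[C→φ2] = [9, 48, 72, 16]
r3 m[C→φ4] = [81, 54, 36, 56]
r3 m[S→φ1] = [4, 4, 9, 1]
r3 m[S→φ3] = [7, 9, 9, 4]
r4 m[φ0→N] = [432, 216, 288, 144]
r4 m[φ0→C] = [81, 54, 81, 72]
r4 m[φ1→N] = [81, 27, 72, 36]
r4 m[φ1→S] = [63, 81, 81, 36]
r4 m[φ2→A] = [432, 240, 288, 384]
r4 m[φ2→C] = [9, 9, 4, 7]
r4 m[φ3→S] = [4, 4, 9, 1]
r4 m[φ4→C] = [1, 8, 8, 2]
r4 m[N→φ0] = [81, 27, 72, 36]
r4 m[N→φ1] = [432, 216, 288, 144]
r4 m[A→φ2] = [1, 1, 1, 1]
r4 m[C→φ0] = [9, 72, 32, 14]
r4 m[C→φ2] = [81, 432, 648, 144]
r4 m[C→φ4] = [729, 486, 324, 504]
r4 m[S→φ1] = [4, 4, 9, 1]
r4 m[S→φ3] = [63, 81, 81, 36]
r5 m[φ0→N] = [432, 216, 288, 144]
r5 m[φ0→C] = [729, 486, 648, 576]
r5 m[φ1→N] = [81, 27, 72, 36]
r5 m[φ1→S] = [3024, 2592, 3888, 1728]
r5 m[φ2→A] = [3888, 2160, 2592, 3456]
r5 m[φ2→C] = [9, 9, 4, 7]
r5 m[φ3→S] = [4, 4, 9, 1]
r5 m[φ4→C] = [1, 8, 8, 2]
r5 m[N→φ0] = [81, 27, 72, 36]
r5 m[N→φ1] = [432, 216, 288, 144]
r5 m[A→φ2] = [1, 1, 1, 1]
r5 m[C→φ0] = [9, 72, 32, 14]
r5 m[C→φ2] = [81, 432, 648, 144]
r5 m[C→φ4] = [729, 486, 324, 504]
r5 m[S→φ1] = [4, 4, 9, 1]
r5 m[S→φ3] = [63, 81, 81, 36]
r6 m[φ0→N] = [432, 216, 288, 144]
r6 m[φ0→C] = [729, 486, 648, 576]
r6 m[φ1→N] = [81, 27, 72, 36]
r6 m[φ1→S] = [3024, 2592, 3888, 1728]
r6 m[φ2→A] = [3888, 2160, 2592, 3456]
r6 m[φ2→C] = [9, 9, 4, 7]
r6 m[φ3→S] = [4, 4, 9, 1]
r6 m[φ4→C] = [1, 8, 8, 2]
r6 m[N→φ0] = [81, 27, 72, 36]
r6 m[N→φ1] = [432, 216, 288, 144]
r6 m[A→φ2] = [1, 1, 1, 1]
r6 m[C→φ0] = [9, 72, 32, 14]
r6 m[C→φ2] = [729, 3888, 5184, 1152]
r6 m[C→φ4] = [6561, 4374, 2592, 4032]
r6 m[S→φ1] = [4, 4, 9, 1]
r6 m[S→φ3] = [3024, 2592, 3888, 1728]
r7 m[φ0→N] = [432, 216, 288, 144]
r7 m[φ0→C] = [729, 486, 648, 576]
r7 m[φ1→N] = [81, 27, 72, 36]
r7 m[φ1→S] = [3024, 2592, 3888, 1728]
r7 m[φ2→A] = [34992, 19440, 20736, 31104]
r7 m[φ2→C] = [9, 9, 4, 7]
r7 m[φ3→S] = [4, 4, 9, 1]
r7 m[φ4→C] = [1, 8, 8, 2]
r7 m[N→φ0] = [81, 27, 72, 36]
r7 m[N→φ1] = [432, 216, 288, 144]
r7 m[A→φ2] = [1, 1, 1, 1]
r7 m[C→φ0] = [9, 72, 32, 14]
r7 m[C→φ2] = [729, 3888, 5184, 1152]
r7 m[C→φ4] = [6561, 4374, 2592, 4032]
r7 m[S→φ1] = [4, 4, 9, 1]
r7 m[S→φ3] = [3024, 2592, 3888, 1728]
r8 m[φ0→N] = [432, 216, 288, 144]
r8 m[φ0→C] = [729, 486, 648, 576]
r8 m[φ1→N] = [81, 27, 72, 36]
r8 m[φ1→S] = [3024, 2592, 3888, 1728]
r8 m[φ2→A] = [34992, 19440, 20736, 31104]
r8 m[φ2→C] = [9, 9, 4, 7]
r8 m[φ3→S] = [4, 4, 9, 1]
r8 m[φ4→C] = [1, 8, 8, 2]
r8 m[N→φ0] = [81, 27, 72, 36]
r8 m[N→φ1] = [432, 216, 288, 144]
r8 m[A→φ2] = [1, 1, 1, 1]
r8 m[C→φ0] = [9, 72, 32, 14]
r8 m[C→φ2] = [729, 3888, 5184, 1152]
r8 m[C→φ4] = [6561, 4374, 2592, 4032]
r8 m[S→φ1] = [4, 4, 9, 1]
r8 m[S→φ3] = [3024, 2592, 3888, 1728]
fixed point reached at round 8
traceback from N: (N=0, A=0, C=1, S=2), score=34992

assignment: (N=0, A=0, C=1, S=2); score = 34992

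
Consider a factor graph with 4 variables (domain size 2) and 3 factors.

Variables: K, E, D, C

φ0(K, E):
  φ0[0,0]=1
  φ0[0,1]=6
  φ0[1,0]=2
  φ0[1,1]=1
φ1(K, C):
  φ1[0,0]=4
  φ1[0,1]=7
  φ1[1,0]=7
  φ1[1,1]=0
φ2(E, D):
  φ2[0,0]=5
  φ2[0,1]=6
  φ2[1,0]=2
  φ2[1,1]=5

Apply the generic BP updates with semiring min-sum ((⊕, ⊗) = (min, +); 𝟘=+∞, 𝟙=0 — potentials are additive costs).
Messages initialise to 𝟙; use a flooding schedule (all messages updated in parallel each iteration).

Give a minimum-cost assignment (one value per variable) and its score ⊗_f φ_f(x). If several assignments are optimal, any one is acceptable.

assignment: (K=1, E=1, D=0, C=1); score = 3

init: all messages = 𝟙 over 2 values
r1 m[φ0→K] = [1, 1]
r1 m[φ0→E] = [1, 1]
r1 m[φ1→K] = [4, 0]
r1 m[φ1→C] = [4, 0]
r1 m[φ2→E] = [5, 2]
r1 m[φ2→D] = [2, 5]
r1 m[K→φ0] = [0, 0]
r1 m[K→φ1] = [0, 0]
r1 m[E→φ0] = [0, 0]
r1 m[E→φ2] = [0, 0]
r1 m[D→φ2] = [0, 0]
r1 m[C→φ1] = [0, 0]
r2 m[φ0→K] = [1, 1]
r2 m[φ0→E] = [1, 1]
r2 m[φ1→K] = [4, 0]
r2 m[φ1→C] = [4, 0]
r2 m[φ2→E] = [5, 2]
r2 m[φ2→D] = [2, 5]
r2 m[K→φ0] = [4, 0]
r2 m[K→φ1] = [1, 1]
r2 m[E→φ0] = [5, 2]
r2 m[E→φ2] = [1, 1]
r2 m[D→φ2] = [0, 0]
r2 m[C→φ1] = [0, 0]
r3 m[φ0→K] = [6, 3]
r3 m[φ0→E] = [2, 1]
r3 m[φ1→K] = [4, 0]
r3 m[φ1→C] = [5, 1]
r3 m[φ2→E] = [5, 2]
r3 m[φ2→D] = [3, 6]
r3 m[K→φ0] = [4, 0]
r3 m[K→φ1] = [1, 1]
r3 m[E→φ0] = [5, 2]
r3 m[E→φ2] = [1, 1]
r3 m[D→φ2] = [0, 0]
r3 m[C→φ1] = [0, 0]
r4 m[φ0→K] = [6, 3]
r4 m[φ0→E] = [2, 1]
r4 m[φ1→K] = [4, 0]
r4 m[φ1→C] = [5, 1]
r4 m[φ2→E] = [5, 2]
r4 m[φ2→D] = [3, 6]
r4 m[K→φ0] = [4, 0]
r4 m[K→φ1] = [6, 3]
r4 m[E→φ0] = [5, 2]
r4 m[E→φ2] = [2, 1]
r4 m[D→φ2] = [0, 0]
r4 m[C→φ1] = [0, 0]
r5 m[φ0→K] = [6, 3]
r5 m[φ0→E] = [2, 1]
r5 m[φ1→K] = [4, 0]
r5 m[φ1→C] = [10, 3]
r5 m[φ2→E] = [5, 2]
r5 m[φ2→D] = [3, 6]
r5 m[K→φ0] = [4, 0]
r5 m[K→φ1] = [6, 3]
r5 m[E→φ0] = [5, 2]
r5 m[E→φ2] = [2, 1]
r5 m[D→φ2] = [0, 0]
r5 m[C→φ1] = [0, 0]
r6 m[φ0→K] = [6, 3]
r6 m[φ0→E] = [2, 1]
r6 m[φ1→K] = [4, 0]
r6 m[φ1→C] = [10, 3]
r6 m[φ2→E] = [5, 2]
r6 m[φ2→D] = [3, 6]
r6 m[K→φ0] = [4, 0]
r6 m[K→φ1] = [6, 3]
r6 m[E→φ0] = [5, 2]
r6 m[E→φ2] = [2, 1]
r6 m[D→φ2] = [0, 0]
r6 m[C→φ1] = [0, 0]
fixed point reached at round 6
traceback from K: (K=1, E=1, D=0, C=1), score=3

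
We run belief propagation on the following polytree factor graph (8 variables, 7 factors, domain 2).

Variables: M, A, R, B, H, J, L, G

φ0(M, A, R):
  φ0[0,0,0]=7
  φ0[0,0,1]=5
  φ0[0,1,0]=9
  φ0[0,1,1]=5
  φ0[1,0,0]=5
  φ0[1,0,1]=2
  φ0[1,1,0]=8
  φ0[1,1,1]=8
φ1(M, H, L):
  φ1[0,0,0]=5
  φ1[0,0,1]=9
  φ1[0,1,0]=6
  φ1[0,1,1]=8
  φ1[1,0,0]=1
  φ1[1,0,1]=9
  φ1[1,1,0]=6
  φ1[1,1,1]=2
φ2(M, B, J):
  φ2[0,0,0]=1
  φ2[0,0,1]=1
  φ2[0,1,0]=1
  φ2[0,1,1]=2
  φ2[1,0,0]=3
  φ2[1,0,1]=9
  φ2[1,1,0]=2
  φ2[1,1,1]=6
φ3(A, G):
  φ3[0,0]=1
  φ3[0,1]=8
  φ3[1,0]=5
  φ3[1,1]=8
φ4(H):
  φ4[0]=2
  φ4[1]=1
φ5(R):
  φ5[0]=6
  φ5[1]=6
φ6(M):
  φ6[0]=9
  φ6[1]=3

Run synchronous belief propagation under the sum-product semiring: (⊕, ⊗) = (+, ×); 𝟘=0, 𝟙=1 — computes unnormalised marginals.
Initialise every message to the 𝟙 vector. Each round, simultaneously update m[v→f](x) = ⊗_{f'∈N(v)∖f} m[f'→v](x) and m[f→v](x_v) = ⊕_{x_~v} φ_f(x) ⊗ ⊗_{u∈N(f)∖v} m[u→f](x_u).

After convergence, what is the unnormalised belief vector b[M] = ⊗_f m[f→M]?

init: all messages = 𝟙 over 2 values
r1 m[φ0→M] = [26, 23]
r1 m[φ0→A] = [19, 30]
r1 m[φ0→R] = [29, 20]
r1 m[φ1→M] = [28, 18]
r1 m[φ1→H] = [24, 22]
r1 m[φ1→L] = [18, 28]
r1 m[φ2→M] = [5, 20]
r1 m[φ2→B] = [14, 11]
r1 m[φ2→J] = [7, 18]
r1 m[φ3→A] = [9, 13]
r1 m[φ3→G] = [6, 16]
r1 m[φ4→H] = [2, 1]
r1 m[φ5→R] = [6, 6]
r1 m[φ6→M] = [9, 3]
r1 m[M→φ0] = [1, 1]
r1 m[M→φ1] = [1, 1]
r1 m[M→φ2] = [1, 1]
r1 m[M→φ6] = [1, 1]
r1 m[A→φ0] = [1, 1]
r1 m[A→φ3] = [1, 1]
r1 m[R→φ0] = [1, 1]
r1 m[R→φ5] = [1, 1]
r1 m[B→φ2] = [1, 1]
r1 m[H→φ1] = [1, 1]
r1 m[H→φ4] = [1, 1]
r1 m[J→φ2] = [1, 1]
r1 m[L→φ1] = [1, 1]
r1 m[G→φ3] = [1, 1]
r2 m[φ0→M] = [26, 23]
r2 m[φ0→A] = [19, 30]
r2 m[φ0→R] = [29, 20]
r2 m[φ1→M] = [28, 18]
r2 m[φ1→H] = [24, 22]
r2 m[φ1→L] = [18, 28]
r2 m[φ2→M] = [5, 20]
r2 m[φ2→B] = [14, 11]
r2 m[φ2→J] = [7, 18]
r2 m[φ3→A] = [9, 13]
r2 m[φ3→G] = [6, 16]
r2 m[φ4→H] = [2, 1]
r2 m[φ5→R] = [6, 6]
r2 m[φ6→M] = [9, 3]
r2 m[M→φ0] = [1260, 1080]
r2 m[M→φ1] = [1170, 1380]
r2 m[M→φ2] = [6552, 1242]
r2 m[M→φ6] = [3640, 8280]
r2 m[A→φ0] = [9, 13]
r2 m[A→φ3] = [19, 30]
r2 m[R→φ0] = [6, 6]
r2 m[R→φ5] = [29, 20]
r2 m[B→φ2] = [1, 1]
r2 m[H→φ1] = [2, 1]
r2 m[H→φ4] = [24, 22]
r2 m[J→φ2] = [1, 1]
r2 m[L→φ1] = [1, 1]
r2 m[G→φ3] = [1, 1]
r3 m[φ0→M] = [1740, 1626]
r3 m[φ0→A] = [136080, 209520]
r3 m[φ0→R] = [387720, 270360]
r3 m[φ1→M] = [42, 28]
r3 m[φ1→H] = [30180, 27420]
r3 m[φ1→L] = [29760, 58020]
r3 m[φ2→M] = [5, 20]
r3 m[φ2→B] = [28008, 29592]
r3 m[φ2→J] = [19314, 38286]
r3 m[φ3→A] = [9, 13]
r3 m[φ3→G] = [169, 392]
r3 m[φ4→H] = [2, 1]
r3 m[φ5→R] = [6, 6]
r3 m[φ6→M] = [9, 3]
r3 m[M→φ0] = [1260, 1080]
r3 m[M→φ1] = [1170, 1380]
r3 m[M→φ2] = [6552, 1242]
r3 m[M→φ6] = [3640, 8280]
r3 m[A→φ0] = [9, 13]
r3 m[A→φ3] = [19, 30]
r3 m[R→φ0] = [6, 6]
r3 m[R→φ5] = [29, 20]
r3 m[B→φ2] = [1, 1]
r3 m[H→φ1] = [2, 1]
r3 m[H→φ4] = [24, 22]
r3 m[J→φ2] = [1, 1]
r3 m[L→φ1] = [1, 1]
r3 m[G→φ3] = [1, 1]
r4 m[φ0→M] = [1740, 1626]
r4 m[φ0→A] = [136080, 209520]
r4 m[φ0→R] = [387720, 270360]
r4 m[φ1→M] = [42, 28]
r4 m[φ1→H] = [30180, 27420]
r4 m[φ1→L] = [29760, 58020]
r4 m[φ2→M] = [5, 20]
r4 m[φ2→B] = [28008, 29592]
r4 m[φ2→J] = [19314, 38286]
r4 m[φ3→A] = [9, 13]
r4 m[φ3→G] = [169, 392]
r4 m[φ4→H] = [2, 1]
r4 m[φ5→R] = [6, 6]
r4 m[φ6→M] = [9, 3]
r4 m[M→φ0] = [1890, 1680]
r4 m[M→φ1] = [78300, 97560]
r4 m[M→φ2] = [657720, 136584]
r4 m[M→φ6] = [365400, 910560]
r4 m[A→φ0] = [9, 13]
r4 m[A→φ3] = [136080, 209520]
r4 m[R→φ0] = [6, 6]
r4 m[R→φ5] = [387720, 270360]
r4 m[B→φ2] = [1, 1]
r4 m[H→φ1] = [2, 1]
r4 m[H→φ4] = [30180, 27420]
r4 m[J→φ2] = [1, 1]
r4 m[L→φ1] = [1, 1]
r4 m[G→φ3] = [1, 1]
r5 m[φ0→M] = [1740, 1626]
r5 m[φ0→A] = [206640, 320040]
r5 m[φ0→R] = [590520, 412860]
r5 m[φ1→M] = [42, 28]
r5 m[φ1→H] = [2071800, 1876680]
r5 m[φ1→L] = [2033280, 3987000]
r5 m[φ2→M] = [5, 20]
r5 m[φ2→B] = [2954448, 3065832]
r5 m[φ2→J] = [1998360, 4021920]
r5 m[φ3→A] = [9, 13]
r5 m[φ3→G] = [1183680, 2764800]
r5 m[φ4→H] = [2, 1]
r5 m[φ5→R] = [6, 6]
r5 m[φ6→M] = [9, 3]
r5 m[M→φ0] = [1890, 1680]
r5 m[M→φ1] = [78300, 97560]
r5 m[M→φ2] = [657720, 136584]
r5 m[M→φ6] = [365400, 910560]
r5 m[A→φ0] = [9, 13]
r5 m[A→φ3] = [136080, 209520]
r5 m[R→φ0] = [6, 6]
r5 m[R→φ5] = [387720, 270360]
r5 m[B→φ2] = [1, 1]
r5 m[H→φ1] = [2, 1]
r5 m[H→φ4] = [30180, 27420]
r5 m[J→φ2] = [1, 1]
r5 m[L→φ1] = [1, 1]
r5 m[G→φ3] = [1, 1]
r6 m[φ0→M] = [1740, 1626]
r6 m[φ0→A] = [206640, 320040]
r6 m[φ0→R] = [590520, 412860]
r6 m[φ1→M] = [42, 28]
r6 m[φ1→H] = [2071800, 1876680]
r6 m[φ1→L] = [2033280, 3987000]
r6 m[φ2→M] = [5, 20]
r6 m[φ2→B] = [2954448, 3065832]
r6 m[φ2→J] = [1998360, 4021920]
r6 m[φ3→A] = [9, 13]
r6 m[φ3→G] = [1183680, 2764800]
r6 m[φ4→H] = [2, 1]
r6 m[φ5→R] = [6, 6]
r6 m[φ6→M] = [9, 3]
r6 m[M→φ0] = [1890, 1680]
r6 m[M→φ1] = [78300, 97560]
r6 m[M→φ2] = [657720, 136584]
r6 m[M→φ6] = [365400, 910560]
r6 m[A→φ0] = [9, 13]
r6 m[A→φ3] = [206640, 320040]
r6 m[R→φ0] = [6, 6]
r6 m[R→φ5] = [590520, 412860]
r6 m[B→φ2] = [1, 1]
r6 m[H→φ1] = [2, 1]
r6 m[H→φ4] = [2071800, 1876680]
r6 m[J→φ2] = [1, 1]
r6 m[L→φ1] = [1, 1]
r6 m[G→φ3] = [1, 1]
r7 m[φ0→M] = [1740, 1626]
r7 m[φ0→A] = [206640, 320040]
r7 m[φ0→R] = [590520, 412860]
r7 m[φ1→M] = [42, 28]
r7 m[φ1→H] = [2071800, 1876680]
r7 m[φ1→L] = [2033280, 3987000]
r7 m[φ2→M] = [5, 20]
r7 m[φ2→B] = [2954448, 3065832]
r7 m[φ2→J] = [1998360, 4021920]
r7 m[φ3→A] = [9, 13]
r7 m[φ3→G] = [1806840, 4213440]
r7 m[φ4→H] = [2, 1]
r7 m[φ5→R] = [6, 6]
r7 m[φ6→M] = [9, 3]
r7 m[M→φ0] = [1890, 1680]
r7 m[M→φ1] = [78300, 97560]
r7 m[M→φ2] = [657720, 136584]
r7 m[M→φ6] = [365400, 910560]
r7 m[A→φ0] = [9, 13]
r7 m[A→φ3] = [206640, 320040]
r7 m[R→φ0] = [6, 6]
r7 m[R→φ5] = [590520, 412860]
r7 m[B→φ2] = [1, 1]
r7 m[H→φ1] = [2, 1]
r7 m[H→φ4] = [2071800, 1876680]
r7 m[J→φ2] = [1, 1]
r7 m[L→φ1] = [1, 1]
r7 m[G→φ3] = [1, 1]
r8 m[φ0→M] = [1740, 1626]
r8 m[φ0→A] = [206640, 320040]
r8 m[φ0→R] = [590520, 412860]
r8 m[φ1→M] = [42, 28]
r8 m[φ1→H] = [2071800, 1876680]
r8 m[φ1→L] = [2033280, 3987000]
r8 m[φ2→M] = [5, 20]
r8 m[φ2→B] = [2954448, 3065832]
r8 m[φ2→J] = [1998360, 4021920]
r8 m[φ3→A] = [9, 13]
r8 m[φ3→G] = [1806840, 4213440]
r8 m[φ4→H] = [2, 1]
r8 m[φ5→R] = [6, 6]
r8 m[φ6→M] = [9, 3]
r8 m[M→φ0] = [1890, 1680]
r8 m[M→φ1] = [78300, 97560]
r8 m[M→φ2] = [657720, 136584]
r8 m[M→φ6] = [365400, 910560]
r8 m[A→φ0] = [9, 13]
r8 m[A→φ3] = [206640, 320040]
r8 m[R→φ0] = [6, 6]
r8 m[R→φ5] = [590520, 412860]
r8 m[B→φ2] = [1, 1]
r8 m[H→φ1] = [2, 1]
r8 m[H→φ4] = [2071800, 1876680]
r8 m[J→φ2] = [1, 1]
r8 m[L→φ1] = [1, 1]
r8 m[G→φ3] = [1, 1]
fixed point reached at round 8
b[M] = ⊗ incoming = [3288600, 2731680]

b[M] = [3288600, 2731680]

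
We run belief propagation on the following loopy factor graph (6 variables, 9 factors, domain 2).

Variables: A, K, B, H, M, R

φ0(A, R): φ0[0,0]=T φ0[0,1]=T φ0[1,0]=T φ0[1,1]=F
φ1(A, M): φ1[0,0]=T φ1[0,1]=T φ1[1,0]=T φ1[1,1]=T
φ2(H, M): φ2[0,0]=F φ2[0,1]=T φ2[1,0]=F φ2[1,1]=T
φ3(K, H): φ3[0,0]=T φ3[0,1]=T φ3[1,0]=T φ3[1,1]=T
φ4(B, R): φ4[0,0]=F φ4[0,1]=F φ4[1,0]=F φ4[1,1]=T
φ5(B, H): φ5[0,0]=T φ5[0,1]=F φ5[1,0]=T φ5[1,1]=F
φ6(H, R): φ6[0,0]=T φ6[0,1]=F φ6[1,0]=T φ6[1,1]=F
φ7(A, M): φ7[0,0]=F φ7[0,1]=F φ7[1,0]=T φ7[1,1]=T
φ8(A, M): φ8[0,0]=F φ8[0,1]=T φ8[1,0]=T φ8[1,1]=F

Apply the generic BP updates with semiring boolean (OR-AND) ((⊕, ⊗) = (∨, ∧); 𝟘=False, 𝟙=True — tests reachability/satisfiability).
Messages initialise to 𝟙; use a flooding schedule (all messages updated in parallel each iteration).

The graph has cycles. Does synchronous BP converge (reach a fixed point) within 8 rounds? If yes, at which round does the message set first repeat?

init: all messages = 𝟙 over 2 values
r1 m[φ0→A] = [T, T]
r1 m[φ0→R] = [T, T]
r1 m[φ1→A] = [T, T]
r1 m[φ1→M] = [T, T]
r1 m[φ2→H] = [T, T]
r1 m[φ2→M] = [F, T]
r1 m[φ3→K] = [T, T]
r1 m[φ3→H] = [T, T]
r1 m[φ4→B] = [F, T]
r1 m[φ4→R] = [F, T]
r1 m[φ5→B] = [T, T]
r1 m[φ5→H] = [T, F]
r1 m[φ6→H] = [T, T]
r1 m[φ6→R] = [T, F]
r1 m[φ7→A] = [F, T]
r1 m[φ7→M] = [T, T]
r1 m[φ8→A] = [T, T]
r1 m[φ8→M] = [T, T]
r1 m[A→φ0] = [T, T]
r1 m[A→φ1] = [T, T]
r1 m[A→φ7] = [T, T]
r1 m[A→φ8] = [T, T]
r1 m[K→φ3] = [T, T]
r1 m[B→φ4] = [T, T]
r1 m[B→φ5] = [T, T]
r1 m[H→φ2] = [T, T]
r1 m[H→φ3] = [T, T]
r1 m[H→φ5] = [T, T]
r1 m[H→φ6] = [T, T]
r1 m[M→φ1] = [T, T]
r1 m[M→φ2] = [T, T]
r1 m[M→φ7] = [T, T]
r1 m[M→φ8] = [T, T]
r1 m[R→φ0] = [T, T]
r1 m[R→φ4] = [T, T]
r1 m[R→φ6] = [T, T]
r2 m[φ0→A] = [T, T]
r2 m[φ0→R] = [T, T]
r2 m[φ1→A] = [T, T]
r2 m[φ1→M] = [T, T]
r2 m[φ2→H] = [T, T]
r2 m[φ2→M] = [F, T]
r2 m[φ3→K] = [T, T]
r2 m[φ3→H] = [T, T]
r2 m[φ4→B] = [F, T]
r2 m[φ4→R] = [F, T]
r2 m[φ5→B] = [T, T]
r2 m[φ5→H] = [T, F]
r2 m[φ6→H] = [T, T]
r2 m[φ6→R] = [T, F]
r2 m[φ7→A] = [F, T]
r2 m[φ7→M] = [T, T]
r2 m[φ8→A] = [T, T]
r2 m[φ8→M] = [T, T]
r2 m[A→φ0] = [F, T]
r2 m[A→φ1] = [F, T]
r2 m[A→φ7] = [T, T]
r2 m[A→φ8] = [F, T]
r2 m[K→φ3] = [T, T]
r2 m[B→φ4] = [T, T]
r2 m[B→φ5] = [F, T]
r2 m[H→φ2] = [T, F]
r2 m[H→φ3] = [T, F]
r2 m[H→φ5] = [T, T]
r2 m[H→φ6] = [T, F]
r2 m[M→φ1] = [F, T]
r2 m[M→φ2] = [T, T]
r2 m[M→φ7] = [F, T]
r2 m[M→φ8] = [F, T]
r2 m[R→φ0] = [F, F]
r2 m[R→φ4] = [T, F]
r2 m[R→φ6] = [F, T]
r3 m[φ0→A] = [F, F]
r3 m[φ0→R] = [T, F]
r3 m[φ1→A] = [T, T]
r3 m[φ1→M] = [T, T]
r3 m[φ2→H] = [T, T]
r3 m[φ2→M] = [F, T]
r3 m[φ3→K] = [T, T]
r3 m[φ3→H] = [T, T]
r3 m[φ4→B] = [F, F]
r3 m[φ4→R] = [F, T]
r3 m[φ5→B] = [T, T]
r3 m[φ5→H] = [T, F]
r3 m[φ6→H] = [F, F]
r3 m[φ6→R] = [T, F]
r3 m[φ7→A] = [F, T]
r3 m[φ7→M] = [T, T]
r3 m[φ8→A] = [T, F]
r3 m[φ8→M] = [T, F]
r3 m[A→φ0] = [F, T]
r3 m[A→φ1] = [F, T]
r3 m[A→φ7] = [T, T]
r3 m[A→φ8] = [F, T]
r3 m[K→φ3] = [T, T]
r3 m[B→φ4] = [T, T]
r3 m[B→φ5] = [F, T]
r3 m[H→φ2] = [T, F]
r3 m[H→φ3] = [T, F]
r3 m[H→φ5] = [T, T]
r3 m[H→φ6] = [T, F]
r3 m[M→φ1] = [F, T]
r3 m[M→φ2] = [T, T]
r3 m[M→φ7] = [F, T]
r3 m[M→φ8] = [F, T]
r3 m[R→φ0] = [F, F]
r3 m[R→φ4] = [T, F]
r3 m[R→φ6] = [F, T]
r4 m[φ0→A] = [F, F]
r4 m[φ0→R] = [T, F]
r4 m[φ1→A] = [T, T]
r4 m[φ1→M] = [T, T]
r4 m[φ2→H] = [T, T]
r4 m[φ2→M] = [F, T]
r4 m[φ3→K] = [T, T]
r4 m[φ3→H] = [T, T]
r4 m[φ4→B] = [F, F]
r4 m[φ4→R] = [F, T]
r4 m[φ5→B] = [T, T]
r4 m[φ5→H] = [T, F]
r4 m[φ6→H] = [F, F]
r4 m[φ6→R] = [T, F]
r4 m[φ7→A] = [F, T]
r4 m[φ7→M] = [T, T]
r4 m[φ8→A] = [T, F]
r4 m[φ8→M] = [T, F]
r4 m[A→φ0] = [F, F]
r4 m[A→φ1] = [F, F]
r4 m[A→φ7] = [F, F]
r4 m[A→φ8] = [F, F]
r4 m[K→φ3] = [T, T]
r4 m[B→φ4] = [T, T]
r4 m[B→φ5] = [F, F]
r4 m[H→φ2] = [F, F]
r4 m[H→φ3] = [F, F]
r4 m[H→φ5] = [F, F]
r4 m[H→φ6] = [T, F]
r4 m[M→φ1] = [F, F]
r4 m[M→φ2] = [T, F]
r4 m[M→φ7] = [F, F]
r4 m[M→φ8] = [F, T]
r4 m[R→φ0] = [F, F]
r4 m[R→φ4] = [T, F]
r4 m[R→φ6] = [F, F]
r5 m[φ0→A] = [F, F]
r5 m[φ0→R] = [F, F]
r5 m[φ1→A] = [F, F]
r5 m[φ1→M] = [F, F]
r5 m[φ2→H] = [F, F]
r5 m[φ2→M] = [F, F]
r5 m[φ3→K] = [F, F]
r5 m[φ3→H] = [T, T]
r5 m[φ4→B] = [F, F]
r5 m[φ4→R] = [F, T]
r5 m[φ5→B] = [F, F]
r5 m[φ5→H] = [F, F]
r5 m[φ6→H] = [F, F]
r5 m[φ6→R] = [T, F]
r5 m[φ7→A] = [F, F]
r5 m[φ7→M] = [F, F]
r5 m[φ8→A] = [T, F]
r5 m[φ8→M] = [F, F]
r5 m[A→φ0] = [F, F]
r5 m[A→φ1] = [F, F]
r5 m[A→φ7] = [F, F]
r5 m[A→φ8] = [F, F]
r5 m[K→φ3] = [T, T]
r5 m[B→φ4] = [T, T]
r5 m[B→φ5] = [F, F]
r5 m[H→φ2] = [F, F]
r5 m[H→φ3] = [F, F]
r5 m[H→φ5] = [F, F]
r5 m[H→φ6] = [T, F]
r5 m[M→φ1] = [F, F]
r5 m[M→φ2] = [T, F]
r5 m[M→φ7] = [F, F]
r5 m[M→φ8] = [F, T]
r5 m[R→φ0] = [F, F]
r5 m[R→φ4] = [T, F]
r5 m[R→φ6] = [F, F]
r6 m[φ0→A] = [F, F]
r6 m[φ0→R] = [F, F]
r6 m[φ1→A] = [F, F]
r6 m[φ1→M] = [F, F]
r6 m[φ2→H] = [F, F]
r6 m[φ2→M] = [F, F]
r6 m[φ3→K] = [F, F]
r6 m[φ3→H] = [T, T]
r6 m[φ4→B] = [F, F]
r6 m[φ4→R] = [F, T]
r6 m[φ5→B] = [F, F]
r6 m[φ5→H] = [F, F]
r6 m[φ6→H] = [F, F]
r6 m[φ6→R] = [T, F]
r6 m[φ7→A] = [F, F]
r6 m[φ7→M] = [F, F]
r6 m[φ8→A] = [T, F]
r6 m[φ8→M] = [F, F]
r6 m[A→φ0] = [F, F]
r6 m[A→φ1] = [F, F]
r6 m[A→φ7] = [F, F]
r6 m[A→φ8] = [F, F]
r6 m[K→φ3] = [T, T]
r6 m[B→φ4] = [F, F]
r6 m[B→φ5] = [F, F]
r6 m[H→φ2] = [F, F]
r6 m[H→φ3] = [F, F]
r6 m[H→φ5] = [F, F]
r6 m[H→φ6] = [F, F]
r6 m[M→φ1] = [F, F]
r6 m[M→φ2] = [F, F]
r6 m[M→φ7] = [F, F]
r6 m[M→φ8] = [F, F]
r6 m[R→φ0] = [F, F]
r6 m[R→φ4] = [F, F]
r6 m[R→φ6] = [F, F]
r7 m[φ0→A] = [F, F]
r7 m[φ0→R] = [F, F]
r7 m[φ1→A] = [F, F]
r7 m[φ1→M] = [F, F]
r7 m[φ2→H] = [F, F]
r7 m[φ2→M] = [F, F]
r7 m[φ3→K] = [F, F]
r7 m[φ3→H] = [T, T]
r7 m[φ4→B] = [F, F]
r7 m[φ4→R] = [F, F]
r7 m[φ5→B] = [F, F]
r7 m[φ5→H] = [F, F]
r7 m[φ6→H] = [F, F]
r7 m[φ6→R] = [F, F]
r7 m[φ7→A] = [F, F]
r7 m[φ7→M] = [F, F]
r7 m[φ8→A] = [F, F]
r7 m[φ8→M] = [F, F]
r7 m[A→φ0] = [F, F]
r7 m[A→φ1] = [F, F]
r7 m[A→φ7] = [F, F]
r7 m[A→φ8] = [F, F]
r7 m[K→φ3] = [T, T]
r7 m[B→φ4] = [F, F]
r7 m[B→φ5] = [F, F]
r7 m[H→φ2] = [F, F]
r7 m[H→φ3] = [F, F]
r7 m[H→φ5] = [F, F]
r7 m[H→φ6] = [F, F]
r7 m[M→φ1] = [F, F]
r7 m[M→φ2] = [F, F]
r7 m[M→φ7] = [F, F]
r7 m[M→φ8] = [F, F]
r7 m[R→φ0] = [F, F]
r7 m[R→φ4] = [F, F]
r7 m[R→φ6] = [F, F]
r8 m[φ0→A] = [F, F]
r8 m[φ0→R] = [F, F]
r8 m[φ1→A] = [F, F]
r8 m[φ1→M] = [F, F]
r8 m[φ2→H] = [F, F]
r8 m[φ2→M] = [F, F]
r8 m[φ3→K] = [F, F]
r8 m[φ3→H] = [T, T]
r8 m[φ4→B] = [F, F]
r8 m[φ4→R] = [F, F]
r8 m[φ5→B] = [F, F]
r8 m[φ5→H] = [F, F]
r8 m[φ6→H] = [F, F]
r8 m[φ6→R] = [F, F]
r8 m[φ7→A] = [F, F]
r8 m[φ7→M] = [F, F]
r8 m[φ8→A] = [F, F]
r8 m[φ8→M] = [F, F]
r8 m[A→φ0] = [F, F]
r8 m[A→φ1] = [F, F]
r8 m[A→φ7] = [F, F]
r8 m[A→φ8] = [F, F]
r8 m[K→φ3] = [T, T]
r8 m[B→φ4] = [F, F]
r8 m[B→φ5] = [F, F]
r8 m[H→φ2] = [F, F]
r8 m[H→φ3] = [F, F]
r8 m[H→φ5] = [F, F]
r8 m[H→φ6] = [F, F]
r8 m[M→φ1] = [F, F]
r8 m[M→φ2] = [F, F]
r8 m[M→φ7] = [F, F]
r8 m[M→φ8] = [F, F]
r8 m[R→φ0] = [F, F]
r8 m[R→φ4] = [F, F]
r8 m[R→φ6] = [F, F]
fixed point reached at round 8
messages reach a fixed point at round 8

CONVERGED at round 8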